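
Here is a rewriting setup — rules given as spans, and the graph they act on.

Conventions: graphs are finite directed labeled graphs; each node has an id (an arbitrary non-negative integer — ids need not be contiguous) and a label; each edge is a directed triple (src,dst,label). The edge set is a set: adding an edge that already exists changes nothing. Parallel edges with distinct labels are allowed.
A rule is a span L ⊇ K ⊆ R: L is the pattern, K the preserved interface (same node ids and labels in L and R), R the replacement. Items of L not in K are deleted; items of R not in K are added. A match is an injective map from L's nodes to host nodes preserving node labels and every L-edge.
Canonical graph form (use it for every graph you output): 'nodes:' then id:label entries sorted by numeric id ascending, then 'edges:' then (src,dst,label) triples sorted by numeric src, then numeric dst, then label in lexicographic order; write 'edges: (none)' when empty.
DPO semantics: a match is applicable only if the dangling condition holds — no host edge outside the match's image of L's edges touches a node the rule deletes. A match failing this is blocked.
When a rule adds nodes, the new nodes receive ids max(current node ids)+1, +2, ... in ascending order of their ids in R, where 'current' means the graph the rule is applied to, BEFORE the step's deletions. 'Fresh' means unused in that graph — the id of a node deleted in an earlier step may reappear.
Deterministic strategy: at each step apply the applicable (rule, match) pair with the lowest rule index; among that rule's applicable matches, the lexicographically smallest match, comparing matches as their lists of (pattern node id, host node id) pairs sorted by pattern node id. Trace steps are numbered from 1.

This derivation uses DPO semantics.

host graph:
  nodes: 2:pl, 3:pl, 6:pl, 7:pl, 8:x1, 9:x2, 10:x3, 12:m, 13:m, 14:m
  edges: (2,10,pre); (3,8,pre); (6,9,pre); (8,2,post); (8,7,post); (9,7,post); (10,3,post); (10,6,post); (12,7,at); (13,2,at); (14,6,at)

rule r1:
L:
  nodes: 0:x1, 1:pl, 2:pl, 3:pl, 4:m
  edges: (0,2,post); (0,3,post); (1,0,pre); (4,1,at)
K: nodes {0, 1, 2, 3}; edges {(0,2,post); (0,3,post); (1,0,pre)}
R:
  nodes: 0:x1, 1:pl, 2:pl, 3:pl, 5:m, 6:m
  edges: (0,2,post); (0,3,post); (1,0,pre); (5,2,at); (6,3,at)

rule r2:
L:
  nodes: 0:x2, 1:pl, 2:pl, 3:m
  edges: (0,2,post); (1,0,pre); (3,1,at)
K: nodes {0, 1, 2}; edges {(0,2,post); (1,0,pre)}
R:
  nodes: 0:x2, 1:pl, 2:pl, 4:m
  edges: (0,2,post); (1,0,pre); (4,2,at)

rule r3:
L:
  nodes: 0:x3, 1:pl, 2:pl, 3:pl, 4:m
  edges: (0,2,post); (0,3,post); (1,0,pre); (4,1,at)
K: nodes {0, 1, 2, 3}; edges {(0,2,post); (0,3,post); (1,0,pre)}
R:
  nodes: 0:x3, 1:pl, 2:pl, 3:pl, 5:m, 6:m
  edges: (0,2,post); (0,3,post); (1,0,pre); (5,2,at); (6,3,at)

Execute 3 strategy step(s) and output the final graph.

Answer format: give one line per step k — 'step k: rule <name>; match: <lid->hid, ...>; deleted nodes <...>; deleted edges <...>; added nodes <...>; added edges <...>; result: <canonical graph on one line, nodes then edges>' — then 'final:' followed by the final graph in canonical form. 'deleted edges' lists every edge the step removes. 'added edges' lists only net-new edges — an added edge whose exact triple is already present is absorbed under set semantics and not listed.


step 1: rule r2; match: 0->9, 1->6, 2->7, 3->14; deleted nodes 14; deleted edges (14,6,at); added nodes 15; added edges (15,7,at); result: nodes: 2:pl, 3:pl, 6:pl, 7:pl, 8:x1, 9:x2, 10:x3, 12:m, 13:m, 15:m edges: (2,10,pre); (3,8,pre); (6,9,pre); (8,2,post); (8,7,post); (9,7,post); (10,3,post); (10,6,post); (12,7,at); (13,2,at); (15,7,at)
step 2: rule r3; match: 0->10, 1->2, 2->3, 3->6, 4->13; deleted nodes 13; deleted edges (13,2,at); added nodes 16, 17; added edges (16,3,at); (17,6,at); result: nodes: 2:pl, 3:pl, 6:pl, 7:pl, 8:x1, 9:x2, 10:x3, 12:m, 15:m, 16:m, 17:m edges: (2,10,pre); (3,8,pre); (6,9,pre); (8,2,post); (8,7,post); (9,7,post); (10,3,post); (10,6,post); (12,7,at); (15,7,at); (16,3,at); (17,6,at)
step 3: rule r1; match: 0->8, 1->3, 2->2, 3->7, 4->16; deleted nodes 16; deleted edges (16,3,at); added nodes 18, 19; added edges (18,2,at); (19,7,at); result: nodes: 2:pl, 3:pl, 6:pl, 7:pl, 8:x1, 9:x2, 10:x3, 12:m, 15:m, 17:m, 18:m, 19:m edges: (2,10,pre); (3,8,pre); (6,9,pre); (8,2,post); (8,7,post); (9,7,post); (10,3,post); (10,6,post); (12,7,at); (15,7,at); (17,6,at); (18,2,at); (19,7,at)
final:
nodes: 2:pl, 3:pl, 6:pl, 7:pl, 8:x1, 9:x2, 10:x3, 12:m, 15:m, 17:m, 18:m, 19:m
edges: (2,10,pre); (3,8,pre); (6,9,pre); (8,2,post); (8,7,post); (9,7,post); (10,3,post); (10,6,post); (12,7,at); (15,7,at); (17,6,at); (18,2,at); (19,7,at)


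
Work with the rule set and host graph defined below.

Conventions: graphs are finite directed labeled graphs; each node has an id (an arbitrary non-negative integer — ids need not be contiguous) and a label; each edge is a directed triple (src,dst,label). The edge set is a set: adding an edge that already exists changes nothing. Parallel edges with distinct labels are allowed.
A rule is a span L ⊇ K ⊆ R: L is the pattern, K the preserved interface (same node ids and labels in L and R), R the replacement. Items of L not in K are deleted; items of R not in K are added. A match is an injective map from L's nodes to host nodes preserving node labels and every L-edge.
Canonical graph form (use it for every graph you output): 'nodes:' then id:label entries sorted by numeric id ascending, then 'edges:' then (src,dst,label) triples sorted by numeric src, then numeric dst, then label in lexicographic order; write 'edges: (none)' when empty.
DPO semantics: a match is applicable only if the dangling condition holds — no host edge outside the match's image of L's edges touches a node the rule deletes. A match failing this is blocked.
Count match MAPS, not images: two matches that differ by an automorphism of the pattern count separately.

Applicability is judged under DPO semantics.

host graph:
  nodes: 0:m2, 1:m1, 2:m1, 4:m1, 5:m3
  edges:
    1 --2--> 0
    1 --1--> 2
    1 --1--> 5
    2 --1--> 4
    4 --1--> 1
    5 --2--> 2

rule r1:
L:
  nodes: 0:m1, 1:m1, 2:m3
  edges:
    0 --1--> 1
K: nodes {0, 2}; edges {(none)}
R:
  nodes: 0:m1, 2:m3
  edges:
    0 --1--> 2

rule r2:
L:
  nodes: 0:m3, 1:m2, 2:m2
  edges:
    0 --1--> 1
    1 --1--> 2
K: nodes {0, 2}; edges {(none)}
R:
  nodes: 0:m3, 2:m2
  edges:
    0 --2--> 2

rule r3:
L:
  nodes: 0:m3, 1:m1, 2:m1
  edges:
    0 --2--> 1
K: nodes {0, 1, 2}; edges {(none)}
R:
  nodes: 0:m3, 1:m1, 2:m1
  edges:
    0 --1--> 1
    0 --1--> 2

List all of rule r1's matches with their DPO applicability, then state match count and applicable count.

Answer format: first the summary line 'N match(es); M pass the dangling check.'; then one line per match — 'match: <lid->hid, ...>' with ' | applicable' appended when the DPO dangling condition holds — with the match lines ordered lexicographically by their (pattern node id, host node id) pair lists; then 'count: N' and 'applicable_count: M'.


3 match(es); 0 pass the dangling check.
match: 0->1, 1->2, 2->5
match: 0->2, 1->4, 2->5
match: 0->4, 1->1, 2->5
count: 3
applicable_count: 0


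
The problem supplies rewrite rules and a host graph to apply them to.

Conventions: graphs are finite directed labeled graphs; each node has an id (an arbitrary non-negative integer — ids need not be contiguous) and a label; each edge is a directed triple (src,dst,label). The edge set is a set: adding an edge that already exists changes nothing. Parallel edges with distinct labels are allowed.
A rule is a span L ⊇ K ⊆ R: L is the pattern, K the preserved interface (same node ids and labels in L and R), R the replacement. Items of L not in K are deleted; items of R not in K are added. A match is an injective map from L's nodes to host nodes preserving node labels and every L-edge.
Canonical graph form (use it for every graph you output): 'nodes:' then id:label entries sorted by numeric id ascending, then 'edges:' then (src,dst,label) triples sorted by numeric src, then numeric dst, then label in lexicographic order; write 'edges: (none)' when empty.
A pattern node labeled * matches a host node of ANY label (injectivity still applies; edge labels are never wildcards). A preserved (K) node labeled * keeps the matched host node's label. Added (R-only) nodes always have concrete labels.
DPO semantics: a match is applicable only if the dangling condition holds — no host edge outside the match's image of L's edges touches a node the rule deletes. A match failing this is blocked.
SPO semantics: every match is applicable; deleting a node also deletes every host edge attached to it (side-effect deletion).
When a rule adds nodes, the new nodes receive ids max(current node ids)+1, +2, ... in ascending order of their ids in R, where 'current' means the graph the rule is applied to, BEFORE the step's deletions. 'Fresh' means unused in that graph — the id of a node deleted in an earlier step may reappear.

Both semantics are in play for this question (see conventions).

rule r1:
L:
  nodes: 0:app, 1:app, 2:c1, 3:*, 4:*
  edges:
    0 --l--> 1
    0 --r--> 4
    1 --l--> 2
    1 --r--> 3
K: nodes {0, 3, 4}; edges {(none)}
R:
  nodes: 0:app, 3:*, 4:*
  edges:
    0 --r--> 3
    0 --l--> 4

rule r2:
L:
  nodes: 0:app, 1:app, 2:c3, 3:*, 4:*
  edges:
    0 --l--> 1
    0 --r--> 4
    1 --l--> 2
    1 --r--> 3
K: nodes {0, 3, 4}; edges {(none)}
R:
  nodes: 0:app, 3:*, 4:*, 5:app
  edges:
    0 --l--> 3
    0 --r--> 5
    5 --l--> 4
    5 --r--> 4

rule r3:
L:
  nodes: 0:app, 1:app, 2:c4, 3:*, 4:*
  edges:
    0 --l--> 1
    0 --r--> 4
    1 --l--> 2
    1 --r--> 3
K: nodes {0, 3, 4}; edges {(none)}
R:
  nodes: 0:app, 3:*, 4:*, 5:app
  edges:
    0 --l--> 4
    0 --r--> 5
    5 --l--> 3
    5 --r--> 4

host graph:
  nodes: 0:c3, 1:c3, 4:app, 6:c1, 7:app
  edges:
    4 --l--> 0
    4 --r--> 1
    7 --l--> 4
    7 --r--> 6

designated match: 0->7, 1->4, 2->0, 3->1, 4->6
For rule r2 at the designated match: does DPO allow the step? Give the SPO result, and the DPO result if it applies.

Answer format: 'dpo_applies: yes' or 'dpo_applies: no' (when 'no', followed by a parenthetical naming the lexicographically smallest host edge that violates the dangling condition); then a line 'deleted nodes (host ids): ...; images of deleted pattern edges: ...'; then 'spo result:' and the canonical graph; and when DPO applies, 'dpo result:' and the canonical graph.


dpo_applies: yes
deleted nodes (host ids): 0, 4; images of deleted pattern edges: (4,0,l); (4,1,r); (7,4,l); (7,6,r)
spo result:
nodes: 1:c3, 6:c1, 7:app, 8:app
edges: (7,1,l); (7,8,r); (8,6,l); (8,6,r)
dpo result:
nodes: 1:c3, 6:c1, 7:app, 8:app
edges: (7,1,l); (7,8,r); (8,6,l); (8,6,r)


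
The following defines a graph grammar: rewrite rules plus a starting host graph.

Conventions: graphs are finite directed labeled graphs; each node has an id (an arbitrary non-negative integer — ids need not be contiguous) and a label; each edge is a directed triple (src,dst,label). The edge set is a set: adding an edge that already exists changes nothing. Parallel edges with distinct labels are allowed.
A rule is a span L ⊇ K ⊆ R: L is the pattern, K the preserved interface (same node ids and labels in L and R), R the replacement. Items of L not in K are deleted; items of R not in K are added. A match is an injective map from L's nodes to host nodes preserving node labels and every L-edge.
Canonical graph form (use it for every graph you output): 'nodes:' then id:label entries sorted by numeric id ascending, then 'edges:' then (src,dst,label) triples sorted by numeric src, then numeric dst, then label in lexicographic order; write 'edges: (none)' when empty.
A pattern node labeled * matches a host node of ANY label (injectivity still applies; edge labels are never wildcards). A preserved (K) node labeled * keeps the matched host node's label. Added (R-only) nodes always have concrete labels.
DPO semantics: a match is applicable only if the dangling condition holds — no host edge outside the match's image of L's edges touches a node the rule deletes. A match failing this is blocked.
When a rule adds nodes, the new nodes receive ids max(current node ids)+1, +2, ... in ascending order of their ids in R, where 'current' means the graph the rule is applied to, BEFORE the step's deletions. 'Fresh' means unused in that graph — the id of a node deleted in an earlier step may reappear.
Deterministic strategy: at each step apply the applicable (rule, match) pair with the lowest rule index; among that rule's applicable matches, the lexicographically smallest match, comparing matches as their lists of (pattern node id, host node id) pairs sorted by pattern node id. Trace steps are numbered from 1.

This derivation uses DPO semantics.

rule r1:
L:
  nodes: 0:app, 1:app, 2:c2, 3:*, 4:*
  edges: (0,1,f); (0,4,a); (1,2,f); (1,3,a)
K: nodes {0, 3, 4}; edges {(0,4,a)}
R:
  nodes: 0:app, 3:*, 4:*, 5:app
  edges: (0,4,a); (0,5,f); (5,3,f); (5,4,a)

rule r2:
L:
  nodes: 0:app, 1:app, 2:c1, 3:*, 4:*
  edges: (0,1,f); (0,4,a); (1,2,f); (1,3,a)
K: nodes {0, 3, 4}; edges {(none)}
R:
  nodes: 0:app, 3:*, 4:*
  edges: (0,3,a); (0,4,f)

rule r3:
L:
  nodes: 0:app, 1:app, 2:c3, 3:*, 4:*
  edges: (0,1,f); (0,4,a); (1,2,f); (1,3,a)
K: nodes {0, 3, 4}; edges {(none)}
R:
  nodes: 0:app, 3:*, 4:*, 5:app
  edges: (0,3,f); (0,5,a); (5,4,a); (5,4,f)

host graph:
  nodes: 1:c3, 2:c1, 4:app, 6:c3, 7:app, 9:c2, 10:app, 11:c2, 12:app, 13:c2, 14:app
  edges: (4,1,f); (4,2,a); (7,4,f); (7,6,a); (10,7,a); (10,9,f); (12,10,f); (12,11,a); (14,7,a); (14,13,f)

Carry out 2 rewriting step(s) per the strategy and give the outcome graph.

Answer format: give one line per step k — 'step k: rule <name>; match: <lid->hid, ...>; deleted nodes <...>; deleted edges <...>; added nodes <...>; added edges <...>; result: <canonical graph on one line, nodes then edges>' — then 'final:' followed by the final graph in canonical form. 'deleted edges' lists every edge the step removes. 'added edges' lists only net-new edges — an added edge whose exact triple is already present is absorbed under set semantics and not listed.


step 1: rule r1; match: 0->12, 1->10, 2->9, 3->7, 4->11; deleted nodes 9, 10; deleted edges (10,7,a); (10,9,f); (12,10,f); added nodes 15; added edges (12,15,f); (15,7,f); (15,11,a); result: nodes: 1:c3, 2:c1, 4:app, 6:c3, 7:app, 11:c2, 12:app, 13:c2, 14:app, 15:app edges: (4,1,f); (4,2,a); (7,4,f); (7,6,a); (12,11,a); (12,15,f); (14,7,a); (14,13,f); (15,7,f); (15,11,a)
step 2: rule r3; match: 0->7, 1->4, 2->1, 3->2, 4->6; deleted nodes 1, 4; deleted edges (4,1,f); (4,2,a); (7,4,f); (7,6,a); added nodes 16; added edges (7,2,f); (7,16,a); (16,6,a); (16,6,f); result: nodes: 2:c1, 6:c3, 7:app, 11:c2, 12:app, 13:c2, 14:app, 15:app, 16:app edges: (7,2,f); (7,16,a); (12,11,a); (12,15,f); (14,7,a); (14,13,f); (15,7,f); (15,11,a); (16,6,a); (16,6,f)
final:
nodes: 2:c1, 6:c3, 7:app, 11:c2, 12:app, 13:c2, 14:app, 15:app, 16:app
edges: (7,2,f); (7,16,a); (12,11,a); (12,15,f); (14,7,a); (14,13,f); (15,7,f); (15,11,a); (16,6,a); (16,6,f)


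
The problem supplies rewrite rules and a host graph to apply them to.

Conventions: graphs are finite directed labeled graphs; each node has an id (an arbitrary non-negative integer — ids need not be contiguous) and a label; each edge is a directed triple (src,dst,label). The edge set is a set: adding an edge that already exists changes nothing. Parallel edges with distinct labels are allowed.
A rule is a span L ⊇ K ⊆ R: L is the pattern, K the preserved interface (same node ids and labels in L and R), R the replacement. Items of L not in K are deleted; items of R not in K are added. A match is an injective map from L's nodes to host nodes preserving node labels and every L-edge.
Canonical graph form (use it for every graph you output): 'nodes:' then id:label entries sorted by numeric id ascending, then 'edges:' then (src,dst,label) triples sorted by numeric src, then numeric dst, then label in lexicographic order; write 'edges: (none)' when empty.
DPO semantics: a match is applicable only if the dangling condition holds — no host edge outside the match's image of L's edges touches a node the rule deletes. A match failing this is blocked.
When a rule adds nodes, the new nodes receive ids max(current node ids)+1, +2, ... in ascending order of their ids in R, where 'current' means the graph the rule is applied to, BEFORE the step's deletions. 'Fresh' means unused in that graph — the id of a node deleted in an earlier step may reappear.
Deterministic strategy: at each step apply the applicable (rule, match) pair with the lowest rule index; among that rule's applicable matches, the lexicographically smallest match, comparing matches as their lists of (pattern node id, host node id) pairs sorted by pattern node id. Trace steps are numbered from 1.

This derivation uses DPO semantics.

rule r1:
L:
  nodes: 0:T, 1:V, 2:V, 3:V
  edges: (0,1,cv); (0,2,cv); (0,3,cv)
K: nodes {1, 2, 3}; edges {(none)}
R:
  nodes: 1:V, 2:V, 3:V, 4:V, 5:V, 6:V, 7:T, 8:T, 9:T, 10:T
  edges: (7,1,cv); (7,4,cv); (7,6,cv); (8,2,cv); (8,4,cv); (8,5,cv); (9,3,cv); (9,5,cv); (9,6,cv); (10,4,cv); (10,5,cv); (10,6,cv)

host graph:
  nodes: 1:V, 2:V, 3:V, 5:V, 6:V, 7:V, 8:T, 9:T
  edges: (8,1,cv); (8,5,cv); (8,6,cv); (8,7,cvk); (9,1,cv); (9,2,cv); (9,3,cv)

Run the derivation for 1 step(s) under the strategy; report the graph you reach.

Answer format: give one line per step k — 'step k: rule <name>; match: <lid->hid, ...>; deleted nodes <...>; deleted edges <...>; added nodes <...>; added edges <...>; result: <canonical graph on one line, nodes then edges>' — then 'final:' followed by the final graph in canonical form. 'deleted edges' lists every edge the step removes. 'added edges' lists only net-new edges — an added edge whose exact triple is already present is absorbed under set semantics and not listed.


step 1: rule r1; match: 0->9, 1->1, 2->2, 3->3; deleted nodes 9; deleted edges (9,1,cv); (9,2,cv); (9,3,cv); added nodes 10, 11, 12, 13, 14, 15, 16; added edges (13,1,cv); (13,10,cv); (13,12,cv); (14,2,cv); (14,10,cv); (14,11,cv); (15,3,cv); (15,11,cv); (15,12,cv); (16,10,cv); (16,11,cv); (16,12,cv); result: nodes: 1:V, 2:V, 3:V, 5:V, 6:V, 7:V, 8:T, 10:V, 11:V, 12:V, 13:T, 14:T, 15:T, 16:T edges: (8,1,cv); (8,5,cv); (8,6,cv); (8,7,cvk); (13,1,cv); (13,10,cv); (13,12,cv); (14,2,cv); (14,10,cv); (14,11,cv); (15,3,cv); (15,11,cv); (15,12,cv); (16,10,cv); (16,11,cv); (16,12,cv)
final:
nodes: 1:V, 2:V, 3:V, 5:V, 6:V, 7:V, 8:T, 10:V, 11:V, 12:V, 13:T, 14:T, 15:T, 16:T
edges: (8,1,cv); (8,5,cv); (8,6,cv); (8,7,cvk); (13,1,cv); (13,10,cv); (13,12,cv); (14,2,cv); (14,10,cv); (14,11,cv); (15,3,cv); (15,11,cv); (15,12,cv); (16,10,cv); (16,11,cv); (16,12,cv)


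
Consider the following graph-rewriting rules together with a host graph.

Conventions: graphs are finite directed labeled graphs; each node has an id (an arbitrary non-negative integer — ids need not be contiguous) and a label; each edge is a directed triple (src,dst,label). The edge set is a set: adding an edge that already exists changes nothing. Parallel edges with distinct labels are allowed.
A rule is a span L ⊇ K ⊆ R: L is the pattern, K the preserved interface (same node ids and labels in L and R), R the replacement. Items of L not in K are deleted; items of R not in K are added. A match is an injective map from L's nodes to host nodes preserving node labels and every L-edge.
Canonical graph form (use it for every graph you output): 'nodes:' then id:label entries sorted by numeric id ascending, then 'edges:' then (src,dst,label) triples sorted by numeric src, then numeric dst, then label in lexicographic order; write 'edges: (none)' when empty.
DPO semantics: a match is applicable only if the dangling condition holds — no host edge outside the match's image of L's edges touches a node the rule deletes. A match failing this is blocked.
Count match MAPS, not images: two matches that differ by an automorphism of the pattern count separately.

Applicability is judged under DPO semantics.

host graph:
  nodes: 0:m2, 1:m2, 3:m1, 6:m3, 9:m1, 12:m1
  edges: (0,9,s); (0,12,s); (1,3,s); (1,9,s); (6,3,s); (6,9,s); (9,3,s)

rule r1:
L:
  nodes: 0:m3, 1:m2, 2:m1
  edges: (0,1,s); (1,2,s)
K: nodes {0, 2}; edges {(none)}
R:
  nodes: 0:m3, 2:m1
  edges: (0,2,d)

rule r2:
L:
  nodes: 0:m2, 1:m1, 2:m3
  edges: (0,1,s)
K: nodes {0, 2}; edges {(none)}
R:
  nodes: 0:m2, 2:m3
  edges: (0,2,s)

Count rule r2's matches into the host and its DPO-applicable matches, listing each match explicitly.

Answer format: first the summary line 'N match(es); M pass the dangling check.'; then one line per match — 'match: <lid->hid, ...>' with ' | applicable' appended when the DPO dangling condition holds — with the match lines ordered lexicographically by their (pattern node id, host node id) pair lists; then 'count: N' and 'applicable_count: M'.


4 match(es); 1 pass the dangling check.
match: 0->0, 1->9, 2->6
match: 0->0, 1->12, 2->6 | applicable
match: 0->1, 1->3, 2->6
match: 0->1, 1->9, 2->6
count: 4
applicable_count: 1


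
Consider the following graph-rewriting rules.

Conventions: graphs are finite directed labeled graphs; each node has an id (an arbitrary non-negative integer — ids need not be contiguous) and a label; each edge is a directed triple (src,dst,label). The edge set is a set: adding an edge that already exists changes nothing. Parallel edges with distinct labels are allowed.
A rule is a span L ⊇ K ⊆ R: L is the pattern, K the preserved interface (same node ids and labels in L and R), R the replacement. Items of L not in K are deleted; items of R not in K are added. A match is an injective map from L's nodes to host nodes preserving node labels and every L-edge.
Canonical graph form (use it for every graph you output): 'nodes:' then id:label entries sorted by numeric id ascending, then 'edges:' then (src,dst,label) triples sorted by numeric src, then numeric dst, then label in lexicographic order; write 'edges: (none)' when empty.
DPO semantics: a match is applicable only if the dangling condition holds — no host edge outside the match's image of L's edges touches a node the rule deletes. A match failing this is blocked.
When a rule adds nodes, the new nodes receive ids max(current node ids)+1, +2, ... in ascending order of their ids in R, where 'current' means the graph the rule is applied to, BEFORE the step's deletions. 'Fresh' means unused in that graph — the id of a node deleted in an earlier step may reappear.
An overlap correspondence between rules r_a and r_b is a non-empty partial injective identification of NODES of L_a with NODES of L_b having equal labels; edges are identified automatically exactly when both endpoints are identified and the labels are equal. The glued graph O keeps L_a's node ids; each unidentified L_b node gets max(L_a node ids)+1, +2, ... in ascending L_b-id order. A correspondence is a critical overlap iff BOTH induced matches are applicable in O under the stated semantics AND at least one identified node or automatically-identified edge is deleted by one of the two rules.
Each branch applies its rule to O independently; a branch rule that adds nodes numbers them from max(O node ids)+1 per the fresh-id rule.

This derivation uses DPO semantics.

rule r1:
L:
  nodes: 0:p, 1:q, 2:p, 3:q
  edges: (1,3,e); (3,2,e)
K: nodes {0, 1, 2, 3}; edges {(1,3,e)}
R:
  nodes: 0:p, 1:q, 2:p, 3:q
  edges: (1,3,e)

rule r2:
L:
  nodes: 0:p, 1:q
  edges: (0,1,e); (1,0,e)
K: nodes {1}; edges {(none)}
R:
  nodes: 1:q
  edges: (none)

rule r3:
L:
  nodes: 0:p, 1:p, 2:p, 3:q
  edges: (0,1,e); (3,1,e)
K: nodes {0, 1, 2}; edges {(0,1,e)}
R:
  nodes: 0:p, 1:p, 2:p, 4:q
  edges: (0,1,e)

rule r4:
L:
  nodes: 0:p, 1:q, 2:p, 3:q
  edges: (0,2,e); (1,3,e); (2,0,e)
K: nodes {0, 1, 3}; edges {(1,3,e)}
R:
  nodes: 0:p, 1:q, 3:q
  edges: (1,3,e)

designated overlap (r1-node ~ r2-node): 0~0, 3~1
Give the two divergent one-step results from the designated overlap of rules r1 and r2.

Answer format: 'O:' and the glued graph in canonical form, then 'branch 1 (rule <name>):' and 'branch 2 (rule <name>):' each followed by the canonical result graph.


O:
nodes: 0:p, 1:q, 2:p, 3:q
edges: (0,3,e); (1,3,e); (3,0,e); (3,2,e)
branch 1 (rule r1):
nodes: 0:p, 1:q, 2:p, 3:q
edges: (0,3,e); (1,3,e); (3,0,e)
branch 2 (rule r2):
nodes: 1:q, 2:p, 3:q
edges: (1,3,e); (3,2,e)


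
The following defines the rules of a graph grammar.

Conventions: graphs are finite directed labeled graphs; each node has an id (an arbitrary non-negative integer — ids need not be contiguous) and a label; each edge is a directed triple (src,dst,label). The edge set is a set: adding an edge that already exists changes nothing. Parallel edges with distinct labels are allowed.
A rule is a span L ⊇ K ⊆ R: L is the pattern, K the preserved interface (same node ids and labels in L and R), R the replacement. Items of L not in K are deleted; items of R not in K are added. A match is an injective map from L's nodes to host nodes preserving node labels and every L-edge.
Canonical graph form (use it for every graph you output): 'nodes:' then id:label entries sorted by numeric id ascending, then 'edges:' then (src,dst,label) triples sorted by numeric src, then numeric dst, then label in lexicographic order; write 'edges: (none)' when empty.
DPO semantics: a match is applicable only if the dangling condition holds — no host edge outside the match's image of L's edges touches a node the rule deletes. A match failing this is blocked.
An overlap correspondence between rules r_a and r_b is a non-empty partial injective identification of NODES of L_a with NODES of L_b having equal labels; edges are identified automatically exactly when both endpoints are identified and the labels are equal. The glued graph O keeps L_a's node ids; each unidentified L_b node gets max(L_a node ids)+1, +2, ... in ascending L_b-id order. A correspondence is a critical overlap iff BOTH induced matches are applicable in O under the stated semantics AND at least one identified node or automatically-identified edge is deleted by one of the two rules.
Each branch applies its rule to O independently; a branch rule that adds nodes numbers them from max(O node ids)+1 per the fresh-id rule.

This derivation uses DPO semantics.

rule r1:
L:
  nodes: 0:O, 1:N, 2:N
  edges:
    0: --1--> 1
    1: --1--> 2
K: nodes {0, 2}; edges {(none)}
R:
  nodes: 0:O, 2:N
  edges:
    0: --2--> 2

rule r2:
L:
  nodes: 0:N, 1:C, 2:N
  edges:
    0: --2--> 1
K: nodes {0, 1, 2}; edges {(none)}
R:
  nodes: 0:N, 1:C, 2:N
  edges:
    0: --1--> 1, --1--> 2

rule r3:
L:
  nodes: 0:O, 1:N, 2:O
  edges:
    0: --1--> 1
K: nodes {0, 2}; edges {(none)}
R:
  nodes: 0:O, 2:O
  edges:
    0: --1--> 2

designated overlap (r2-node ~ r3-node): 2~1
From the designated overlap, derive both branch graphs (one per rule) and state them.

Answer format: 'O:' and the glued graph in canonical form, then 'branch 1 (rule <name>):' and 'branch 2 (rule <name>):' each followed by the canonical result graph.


O:
nodes: 0:N, 1:C, 2:N, 3:O, 4:O
edges: (0,1,2); (3,2,1)
branch 1 (rule r2):
nodes: 0:N, 1:C, 2:N, 3:O, 4:O
edges: (0,1,1); (0,2,1); (3,2,1)
branch 2 (rule r3):
nodes: 0:N, 1:C, 3:O, 4:O
edges: (0,1,2); (3,4,1)


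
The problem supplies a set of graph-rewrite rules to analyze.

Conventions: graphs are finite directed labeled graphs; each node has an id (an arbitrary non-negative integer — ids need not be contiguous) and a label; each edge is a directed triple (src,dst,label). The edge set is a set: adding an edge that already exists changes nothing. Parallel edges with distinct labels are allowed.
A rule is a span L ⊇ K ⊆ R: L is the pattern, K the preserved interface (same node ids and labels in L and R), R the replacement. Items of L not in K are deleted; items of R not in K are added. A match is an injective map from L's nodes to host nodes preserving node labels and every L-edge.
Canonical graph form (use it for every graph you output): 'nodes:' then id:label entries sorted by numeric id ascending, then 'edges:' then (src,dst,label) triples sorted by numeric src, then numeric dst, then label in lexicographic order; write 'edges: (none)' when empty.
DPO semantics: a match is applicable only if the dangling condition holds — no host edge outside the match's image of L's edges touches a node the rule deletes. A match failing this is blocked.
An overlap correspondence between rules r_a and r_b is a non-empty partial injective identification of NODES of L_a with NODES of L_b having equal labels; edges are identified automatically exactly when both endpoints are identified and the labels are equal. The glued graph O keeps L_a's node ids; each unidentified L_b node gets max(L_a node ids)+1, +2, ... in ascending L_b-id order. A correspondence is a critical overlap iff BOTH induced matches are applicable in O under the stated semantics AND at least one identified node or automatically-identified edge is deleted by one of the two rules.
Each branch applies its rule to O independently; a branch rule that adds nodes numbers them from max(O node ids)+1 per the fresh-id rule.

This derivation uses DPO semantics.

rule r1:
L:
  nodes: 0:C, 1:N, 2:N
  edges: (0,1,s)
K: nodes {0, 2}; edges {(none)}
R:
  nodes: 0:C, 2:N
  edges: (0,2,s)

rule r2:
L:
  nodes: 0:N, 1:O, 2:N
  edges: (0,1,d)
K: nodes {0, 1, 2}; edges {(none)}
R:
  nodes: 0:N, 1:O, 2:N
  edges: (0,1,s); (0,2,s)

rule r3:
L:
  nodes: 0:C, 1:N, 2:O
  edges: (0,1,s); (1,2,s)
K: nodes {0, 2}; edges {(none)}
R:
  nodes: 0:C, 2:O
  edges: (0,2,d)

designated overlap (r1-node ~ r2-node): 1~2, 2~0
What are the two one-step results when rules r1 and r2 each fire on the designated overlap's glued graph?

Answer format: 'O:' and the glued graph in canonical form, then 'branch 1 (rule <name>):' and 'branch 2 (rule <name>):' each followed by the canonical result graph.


O:
nodes: 0:C, 1:N, 2:N, 3:O
edges: (0,1,s); (2,3,d)
branch 1 (rule r1):
nodes: 0:C, 2:N, 3:O
edges: (0,2,s); (2,3,d)
branch 2 (rule r2):
nodes: 0:C, 1:N, 2:N, 3:O
edges: (0,1,s); (2,1,s); (2,3,s)


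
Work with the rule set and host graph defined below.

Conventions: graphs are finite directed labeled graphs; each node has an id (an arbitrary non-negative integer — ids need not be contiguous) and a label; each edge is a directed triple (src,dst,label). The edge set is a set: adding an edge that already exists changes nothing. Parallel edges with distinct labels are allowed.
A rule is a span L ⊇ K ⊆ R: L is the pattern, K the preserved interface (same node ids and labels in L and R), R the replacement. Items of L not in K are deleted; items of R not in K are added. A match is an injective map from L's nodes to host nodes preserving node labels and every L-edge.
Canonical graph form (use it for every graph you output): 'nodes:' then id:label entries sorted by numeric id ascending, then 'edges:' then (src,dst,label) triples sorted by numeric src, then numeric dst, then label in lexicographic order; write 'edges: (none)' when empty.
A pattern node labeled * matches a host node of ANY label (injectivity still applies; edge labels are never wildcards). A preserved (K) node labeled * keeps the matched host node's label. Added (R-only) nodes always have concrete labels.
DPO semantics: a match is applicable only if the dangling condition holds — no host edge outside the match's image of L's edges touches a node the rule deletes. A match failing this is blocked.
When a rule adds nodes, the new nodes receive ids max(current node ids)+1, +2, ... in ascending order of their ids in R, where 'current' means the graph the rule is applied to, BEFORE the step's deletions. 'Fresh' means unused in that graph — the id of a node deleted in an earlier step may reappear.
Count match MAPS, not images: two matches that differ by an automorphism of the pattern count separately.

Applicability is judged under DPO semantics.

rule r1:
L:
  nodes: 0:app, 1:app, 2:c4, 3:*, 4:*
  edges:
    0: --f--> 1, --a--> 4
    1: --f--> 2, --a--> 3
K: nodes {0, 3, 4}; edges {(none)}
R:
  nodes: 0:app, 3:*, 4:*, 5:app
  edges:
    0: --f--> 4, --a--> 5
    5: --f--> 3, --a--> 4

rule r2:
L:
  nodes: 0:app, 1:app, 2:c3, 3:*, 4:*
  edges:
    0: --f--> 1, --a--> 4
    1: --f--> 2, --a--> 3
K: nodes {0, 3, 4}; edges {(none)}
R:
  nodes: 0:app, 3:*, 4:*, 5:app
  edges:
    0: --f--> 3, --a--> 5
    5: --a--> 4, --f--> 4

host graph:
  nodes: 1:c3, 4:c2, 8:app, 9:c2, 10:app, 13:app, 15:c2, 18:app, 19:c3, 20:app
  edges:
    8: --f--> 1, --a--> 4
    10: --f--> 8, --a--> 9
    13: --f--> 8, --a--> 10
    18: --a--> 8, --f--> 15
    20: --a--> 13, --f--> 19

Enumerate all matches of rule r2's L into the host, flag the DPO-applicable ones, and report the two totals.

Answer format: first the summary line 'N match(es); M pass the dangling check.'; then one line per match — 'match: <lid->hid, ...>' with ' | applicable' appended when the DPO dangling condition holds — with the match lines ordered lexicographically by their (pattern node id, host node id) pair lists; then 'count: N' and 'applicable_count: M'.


2 match(es); 0 pass the dangling check.
match: 0->10, 1->8, 2->1, 3->4, 4->9
match: 0->13, 1->8, 2->1, 3->4, 4->10
count: 2
applicable_count: 0


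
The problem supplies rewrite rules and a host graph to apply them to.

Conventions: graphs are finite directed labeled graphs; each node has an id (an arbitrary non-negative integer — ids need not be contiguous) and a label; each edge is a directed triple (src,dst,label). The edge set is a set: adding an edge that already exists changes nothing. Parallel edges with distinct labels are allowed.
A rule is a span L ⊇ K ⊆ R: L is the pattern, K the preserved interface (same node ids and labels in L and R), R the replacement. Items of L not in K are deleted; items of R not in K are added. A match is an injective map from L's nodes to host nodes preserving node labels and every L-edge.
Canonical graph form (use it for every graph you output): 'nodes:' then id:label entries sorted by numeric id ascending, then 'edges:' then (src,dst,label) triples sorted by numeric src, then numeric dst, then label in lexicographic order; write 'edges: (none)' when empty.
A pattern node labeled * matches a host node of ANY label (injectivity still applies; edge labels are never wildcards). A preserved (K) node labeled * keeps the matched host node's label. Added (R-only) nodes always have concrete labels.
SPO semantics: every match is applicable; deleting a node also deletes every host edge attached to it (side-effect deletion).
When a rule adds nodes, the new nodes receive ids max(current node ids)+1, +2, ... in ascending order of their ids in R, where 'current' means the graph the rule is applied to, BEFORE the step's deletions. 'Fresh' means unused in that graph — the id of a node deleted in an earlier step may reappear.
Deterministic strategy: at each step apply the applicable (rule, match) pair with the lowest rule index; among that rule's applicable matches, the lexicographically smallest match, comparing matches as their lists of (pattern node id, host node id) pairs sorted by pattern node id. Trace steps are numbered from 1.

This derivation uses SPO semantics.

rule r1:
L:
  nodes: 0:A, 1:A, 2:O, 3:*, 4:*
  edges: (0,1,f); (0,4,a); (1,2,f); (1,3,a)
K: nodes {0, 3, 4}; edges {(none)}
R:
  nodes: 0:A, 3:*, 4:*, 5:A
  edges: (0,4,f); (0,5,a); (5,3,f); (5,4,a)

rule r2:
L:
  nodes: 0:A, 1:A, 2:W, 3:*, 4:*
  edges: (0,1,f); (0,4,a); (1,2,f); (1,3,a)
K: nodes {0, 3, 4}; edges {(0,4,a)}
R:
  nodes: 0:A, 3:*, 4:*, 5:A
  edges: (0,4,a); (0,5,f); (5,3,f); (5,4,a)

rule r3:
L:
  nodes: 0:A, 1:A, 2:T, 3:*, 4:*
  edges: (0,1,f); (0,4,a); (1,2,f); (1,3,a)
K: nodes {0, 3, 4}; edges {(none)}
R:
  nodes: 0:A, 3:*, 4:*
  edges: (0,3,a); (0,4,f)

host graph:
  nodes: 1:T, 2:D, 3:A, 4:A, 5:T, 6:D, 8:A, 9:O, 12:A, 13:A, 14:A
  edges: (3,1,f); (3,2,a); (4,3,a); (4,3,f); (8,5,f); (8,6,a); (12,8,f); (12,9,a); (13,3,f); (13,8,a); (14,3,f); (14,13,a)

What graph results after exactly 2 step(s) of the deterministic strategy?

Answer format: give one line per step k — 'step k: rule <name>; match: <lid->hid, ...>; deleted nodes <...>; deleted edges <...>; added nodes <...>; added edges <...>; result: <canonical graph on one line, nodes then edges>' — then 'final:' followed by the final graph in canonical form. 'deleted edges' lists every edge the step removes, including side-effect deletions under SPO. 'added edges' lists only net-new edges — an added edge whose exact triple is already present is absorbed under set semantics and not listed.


step 1: rule r3; match: 0->12, 1->8, 2->5, 3->6, 4->9; deleted nodes 5, 8; deleted edges (8,5,f); (8,6,a); (12,8,f); (12,9,a); (13,8,a); added nodes (none); added edges (12,6,a); (12,9,f); result: nodes: 1:T, 2:D, 3:A, 4:A, 6:D, 9:O, 12:A, 13:A, 14:A edges: (3,1,f); (3,2,a); (4,3,a); (4,3,f); (12,6,a); (12,9,f); (13,3,f); (14,3,f); (14,13,a)
step 2: rule r3; match: 0->14, 1->3, 2->1, 3->2, 4->13; deleted nodes 1, 3; deleted edges (3,1,f); (3,2,a); (4,3,a); (4,3,f); (13,3,f); (14,3,f); (14,13,a); added nodes (none); added edges (14,2,a); (14,13,f); result: nodes: 2:D, 4:A, 6:D, 9:O, 12:A, 13:A, 14:A edges: (12,6,a); (12,9,f); (14,2,a); (14,13,f)
final:
nodes: 2:D, 4:A, 6:D, 9:O, 12:A, 13:A, 14:A
edges: (12,6,a); (12,9,f); (14,2,a); (14,13,f)


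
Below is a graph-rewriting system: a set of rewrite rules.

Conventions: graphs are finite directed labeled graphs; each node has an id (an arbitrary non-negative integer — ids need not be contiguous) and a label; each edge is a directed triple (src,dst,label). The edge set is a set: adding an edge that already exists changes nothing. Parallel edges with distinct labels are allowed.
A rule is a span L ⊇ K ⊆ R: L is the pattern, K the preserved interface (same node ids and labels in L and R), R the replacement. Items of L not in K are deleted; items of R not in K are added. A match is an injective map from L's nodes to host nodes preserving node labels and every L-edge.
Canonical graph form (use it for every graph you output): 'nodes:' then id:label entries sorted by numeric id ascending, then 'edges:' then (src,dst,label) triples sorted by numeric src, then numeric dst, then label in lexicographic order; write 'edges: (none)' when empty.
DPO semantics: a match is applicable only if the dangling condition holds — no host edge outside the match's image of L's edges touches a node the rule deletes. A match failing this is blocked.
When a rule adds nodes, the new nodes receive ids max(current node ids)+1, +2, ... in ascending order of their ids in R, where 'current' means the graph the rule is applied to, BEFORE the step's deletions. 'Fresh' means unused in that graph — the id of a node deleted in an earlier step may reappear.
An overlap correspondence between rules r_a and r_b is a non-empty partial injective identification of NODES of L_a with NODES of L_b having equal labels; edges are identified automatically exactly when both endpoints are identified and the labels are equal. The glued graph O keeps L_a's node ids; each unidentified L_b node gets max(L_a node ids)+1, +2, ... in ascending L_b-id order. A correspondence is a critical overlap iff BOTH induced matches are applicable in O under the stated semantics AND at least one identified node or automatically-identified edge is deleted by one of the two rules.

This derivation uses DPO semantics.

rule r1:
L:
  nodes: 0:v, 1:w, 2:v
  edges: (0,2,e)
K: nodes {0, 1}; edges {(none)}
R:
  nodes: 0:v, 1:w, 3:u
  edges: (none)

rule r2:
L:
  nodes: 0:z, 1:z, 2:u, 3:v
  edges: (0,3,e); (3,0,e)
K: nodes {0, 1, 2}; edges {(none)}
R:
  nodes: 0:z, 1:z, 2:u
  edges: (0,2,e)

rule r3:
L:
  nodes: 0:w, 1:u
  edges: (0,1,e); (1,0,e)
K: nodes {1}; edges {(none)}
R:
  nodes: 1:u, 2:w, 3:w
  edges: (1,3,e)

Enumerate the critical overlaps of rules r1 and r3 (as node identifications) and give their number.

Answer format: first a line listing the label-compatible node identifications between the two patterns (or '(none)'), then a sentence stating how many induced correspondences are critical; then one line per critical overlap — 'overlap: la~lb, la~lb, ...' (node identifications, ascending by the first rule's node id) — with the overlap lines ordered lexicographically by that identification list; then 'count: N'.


label-compatible node identifications between L(r1) and L(r3): 1~0
1 of the induced correspondences is a critical overlap of r1 and r3.
overlap: 1~0
count: 1
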